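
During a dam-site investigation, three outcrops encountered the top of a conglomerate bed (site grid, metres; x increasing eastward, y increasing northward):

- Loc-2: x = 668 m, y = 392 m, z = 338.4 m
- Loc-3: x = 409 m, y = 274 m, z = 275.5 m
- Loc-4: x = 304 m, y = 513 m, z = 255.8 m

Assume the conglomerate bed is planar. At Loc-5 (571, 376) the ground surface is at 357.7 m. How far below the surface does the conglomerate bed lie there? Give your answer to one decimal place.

42.3 m

Two edge vectors: Loc-2→Loc-3 = (-259, -118, -62.9), Loc-2→Loc-4 = (-364, 121, -82.6).
Normal n = (Loc-2→Loc-3) × (Loc-2→Loc-4) = (17357.7, 1502.2, -74291).
So ∂z/∂x = −n_x/n_z = 0.23364 and ∂z/∂y = −n_y/n_z = 0.02022.
Intercept c from Loc-2: 338.4 − 156.07 − 7.93 = 174.40.
At (571, 376): z_contact = 133.41 + 7.60 + 174.40 = 315.41 m.
Depth below ground = 357.7 − 315.41 = 42.3 m.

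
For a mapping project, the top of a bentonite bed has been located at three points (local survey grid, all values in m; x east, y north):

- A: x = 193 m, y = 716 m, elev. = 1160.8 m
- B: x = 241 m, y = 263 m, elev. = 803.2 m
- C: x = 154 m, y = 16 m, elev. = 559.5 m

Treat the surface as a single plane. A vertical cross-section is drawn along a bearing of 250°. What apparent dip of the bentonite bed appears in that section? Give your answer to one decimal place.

Let the plane be z = a·x + b·y + c.
B−A: 48a − 453b = −357.6;  C−A: −39a − 700b = −601.3.
Solving gives a = 0.43047, b = 0.83502.
Unit vector along 250° is (sin 250°, cos 250°) = (-0.9397, -0.3420).
Slope in that direction = a·(-0.9397) + b·(-0.3420) = −0.69010.
Apparent dip = arctan|0.69010| = 34.6° (true dip is 43.2°, so apparent ≤ true as expected).

34.6°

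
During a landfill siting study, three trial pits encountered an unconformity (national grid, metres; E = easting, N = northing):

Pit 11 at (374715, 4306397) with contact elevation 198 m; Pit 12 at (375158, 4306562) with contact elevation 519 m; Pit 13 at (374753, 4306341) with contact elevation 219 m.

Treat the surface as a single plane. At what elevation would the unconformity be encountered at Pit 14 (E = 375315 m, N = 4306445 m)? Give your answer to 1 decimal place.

616.4 m

Two edge vectors: Pit 11→Pit 12 = (443, 165, 321), Pit 11→Pit 13 = (38, -56, 21).
Normal n = (Pit 11→Pit 12) × (Pit 11→Pit 13) = (21441, 2895, -31078).
So ∂z/∂E = −n_x/n_z = 0.689909261 and ∂z/∂N = −n_y/n_z = 0.093152713.
Intercept c from Pit 11: 198 − 258519.35 − 401152.56 = −659473.91.
At (375315, 4306445): z = 258933.3 + 401157.0 − 659473.91 = 616.4 m.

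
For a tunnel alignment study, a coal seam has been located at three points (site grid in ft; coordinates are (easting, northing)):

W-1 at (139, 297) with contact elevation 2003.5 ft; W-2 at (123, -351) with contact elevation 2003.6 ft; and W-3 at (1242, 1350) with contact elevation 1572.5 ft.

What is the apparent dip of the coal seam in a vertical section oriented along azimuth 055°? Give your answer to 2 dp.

17.85°

Let the plane be z = a·E + b·N + c.
W-2−W-1: −16a − 648b = 0.1;  W-3−W-1: 1103a + 1053b = −431.
Solving gives a = −0.40003, b = 0.00972.
Unit vector along 055° is (sin 55°, cos 55°) = (0.8192, 0.5736).
Slope in that direction = a·(0.8192) + b·(0.5736) = −0.32211.
Apparent dip = arctan|0.32211| = 17.85° (true dip is 21.8°, so apparent ≤ true as expected).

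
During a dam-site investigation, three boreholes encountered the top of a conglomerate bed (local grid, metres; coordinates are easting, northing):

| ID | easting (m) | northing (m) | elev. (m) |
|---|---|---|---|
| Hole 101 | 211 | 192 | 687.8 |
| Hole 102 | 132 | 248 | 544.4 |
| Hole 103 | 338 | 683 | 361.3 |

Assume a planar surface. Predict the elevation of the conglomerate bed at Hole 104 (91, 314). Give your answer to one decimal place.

Two edge vectors: Hole 101→Hole 102 = (-79, 56, -143.4), Hole 101→Hole 103 = (127, 491, -326.5).
Normal n = (Hole 101→Hole 102) × (Hole 101→Hole 103) = (52125.4, -44005.3, -45901).
So ∂z/∂easting = −n_x/n_z = 1.13560 and ∂z/∂northing = −n_y/n_z = −0.95870.
Intercept c from Hole 101: 687.8 − 239.61 + 184.07 = 632.26.
At (91, 314): z = 103.3 − 301.0 + 632.26 = 434.6 m.

434.6 m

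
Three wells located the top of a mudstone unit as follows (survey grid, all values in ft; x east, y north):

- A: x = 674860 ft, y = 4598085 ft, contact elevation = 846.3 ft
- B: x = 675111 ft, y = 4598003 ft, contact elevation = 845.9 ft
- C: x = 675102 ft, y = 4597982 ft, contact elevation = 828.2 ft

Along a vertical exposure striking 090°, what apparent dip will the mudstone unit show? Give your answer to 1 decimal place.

13.5°

Let the plane be z = a·x + b·y + c.
B−A: 251a − 82b = −0.4;  C−A: 242a − 103b = −18.1.
Solving gives a = 0.24014, b = 0.73994.
Unit vector along 090° is (sin 90°, cos 90°) = (1.0000, 0.0000).
Slope in that direction = a·(1.0000) + b·(0.0000) = 0.24014.
Apparent dip = arctan|0.24014| = 13.5° (true dip is 37.9°, so apparent ≤ true as expected).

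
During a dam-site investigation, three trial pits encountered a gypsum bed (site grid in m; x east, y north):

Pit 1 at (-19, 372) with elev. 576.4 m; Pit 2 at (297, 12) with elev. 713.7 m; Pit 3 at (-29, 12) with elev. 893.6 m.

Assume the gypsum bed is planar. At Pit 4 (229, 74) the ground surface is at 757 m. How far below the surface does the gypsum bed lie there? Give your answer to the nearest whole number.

Two edge vectors: Pit 1→Pit 2 = (316, -360, 137.3), Pit 1→Pit 3 = (-10, -360, 317.2).
Normal n = (Pit 1→Pit 2) × (Pit 1→Pit 3) = (-64764, -101608.2, -117360).
So ∂z/∂x = −n_x/n_z = −0.55184 and ∂z/∂y = −n_y/n_z = −0.86578.
Intercept c from Pit 1: 576.4 − 10.48 + 322.07 = 887.99.
At (229, 74): z_contact = −126.4 − 64.1 + 887.99 = 697.5 m.
Depth below ground = 757 − 697.5 = 59 m.

59 m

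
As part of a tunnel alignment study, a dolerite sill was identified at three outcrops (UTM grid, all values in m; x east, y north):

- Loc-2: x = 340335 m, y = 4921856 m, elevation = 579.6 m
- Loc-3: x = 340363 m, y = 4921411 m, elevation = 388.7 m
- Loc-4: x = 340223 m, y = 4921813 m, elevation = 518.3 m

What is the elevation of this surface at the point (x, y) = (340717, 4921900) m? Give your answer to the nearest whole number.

742 m

Two edge vectors: Loc-2→Loc-3 = (28, -445, -190.9), Loc-2→Loc-4 = (-112, -43, -61.3).
Normal n = (Loc-2→Loc-3) × (Loc-2→Loc-4) = (19069.8, 23097.2, -51044).
So ∂z/∂x = −n_x/n_z = 0.37359533 and ∂z/∂y = −n_y/n_z = 0.45249589.
Intercept c from Loc-2: 579.6 − 127147.57 − 2227119.59 = −2353687.56.
At (340717, 4921900): z = 127290.3 + 2227139.5 − 2353687.56 = 742.2 m.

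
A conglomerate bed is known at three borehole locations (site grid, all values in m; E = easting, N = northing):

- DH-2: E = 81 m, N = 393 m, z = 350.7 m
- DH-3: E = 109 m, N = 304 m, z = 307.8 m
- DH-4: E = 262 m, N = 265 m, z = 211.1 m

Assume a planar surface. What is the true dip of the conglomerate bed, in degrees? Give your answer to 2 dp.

Let the plane be z = a·E + b·N + c.
DH-3−DH-2: 28a − 89b = −42.9;  DH-4−DH-2: 181a − 128b = −139.6.
Solving gives a = −0.55355, b = 0.30787.
Gradient magnitude |∇z| = √(a² + b²) = √(0.30642 + 0.09479) = 0.63340.
True dip = arctan(0.63340) = 32.35°, dipping toward ESE (azimuth ≈ 119°).

32.35°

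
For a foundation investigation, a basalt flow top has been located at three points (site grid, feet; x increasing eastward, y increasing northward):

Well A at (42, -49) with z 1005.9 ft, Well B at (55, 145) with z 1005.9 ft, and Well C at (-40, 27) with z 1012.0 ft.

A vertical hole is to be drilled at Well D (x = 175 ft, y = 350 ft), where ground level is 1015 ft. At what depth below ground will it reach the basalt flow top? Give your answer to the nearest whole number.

17 ft

Two edge vectors: Well A→Well B = (13, 194, 0), Well A→Well C = (-82, 76, 6.1).
Normal n = (Well A→Well B) × (Well A→Well C) = (1183.4, -79.3, 16896).
So ∂z/∂x = −n_x/n_z = −0.07004 and ∂z/∂y = −n_y/n_z = 0.00469.
Intercept c from Well A: 1005.9 + 2.94 + 0.23 = 1009.07.
At (175, 350): z_contact = −12.3 + 1.6 + 1009.07 = 998.5 ft.
Depth below ground = 1015 − 998.5 = 17 ft.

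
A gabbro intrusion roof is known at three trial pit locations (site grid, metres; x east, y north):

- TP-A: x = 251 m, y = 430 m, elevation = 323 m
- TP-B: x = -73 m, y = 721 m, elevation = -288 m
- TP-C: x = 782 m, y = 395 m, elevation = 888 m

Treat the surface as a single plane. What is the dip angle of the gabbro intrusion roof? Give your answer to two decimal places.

54.55°

Let the plane be z = a·x + b·y + c.
TP-B−TP-A: −324a + 291b = −611;  TP-C−TP-A: 531a − 35b = 565.
Solving gives a = 0.99895, b = −0.98743.
Gradient magnitude |∇z| = √(a² + b²) = √(0.99789 + 0.97502) = 1.40460.
True dip = arctan(1.40460) = 54.55°, dipping toward NW (azimuth ≈ 315°).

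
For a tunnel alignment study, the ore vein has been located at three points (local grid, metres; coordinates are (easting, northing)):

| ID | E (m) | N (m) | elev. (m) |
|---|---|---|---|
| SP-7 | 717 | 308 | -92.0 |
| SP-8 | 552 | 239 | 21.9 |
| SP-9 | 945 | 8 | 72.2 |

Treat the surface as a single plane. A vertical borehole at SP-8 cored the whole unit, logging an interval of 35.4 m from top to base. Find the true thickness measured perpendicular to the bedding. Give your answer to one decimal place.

Two edge vectors: SP-7→SP-8 = (-165, -69, 113.9), SP-7→SP-9 = (228, -300, 164.2).
Normal n = (SP-7→SP-8) × (SP-7→SP-9) = (22840.2, 53062.2, 65232).
So ∂z/∂E = −n_x/n_z = −0.35014 and ∂z/∂N = −n_y/n_z = −0.81344.
|∇z| = √(a²+b²) = 0.88559, so dip δ = arctan(0.88559) = 41.53°.
True thickness = vertical thickness × cos δ = 35.4 × cos 41.53° = 26.5 m.

26.5 m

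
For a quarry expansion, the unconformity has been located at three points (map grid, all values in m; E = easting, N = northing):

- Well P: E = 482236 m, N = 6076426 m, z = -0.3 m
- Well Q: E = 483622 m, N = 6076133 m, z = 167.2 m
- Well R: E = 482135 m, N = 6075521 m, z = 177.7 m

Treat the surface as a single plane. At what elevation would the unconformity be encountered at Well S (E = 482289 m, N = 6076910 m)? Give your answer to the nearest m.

-96 m

Let the plane be z = a·E + b·N + c.
Well Q−Well P: 1386a − 293b = 167.5;  Well R−Well P: −101a − 905b = 178.
Solving gives a = 0.07744506, b = −0.20532812.
Then c = -0.3 − a·482236 − b·6076426 = 1210314.05.
At (482289, 6076910): z = 37350.9 − 1247760.5 + 1210314.05 = -95.6 m.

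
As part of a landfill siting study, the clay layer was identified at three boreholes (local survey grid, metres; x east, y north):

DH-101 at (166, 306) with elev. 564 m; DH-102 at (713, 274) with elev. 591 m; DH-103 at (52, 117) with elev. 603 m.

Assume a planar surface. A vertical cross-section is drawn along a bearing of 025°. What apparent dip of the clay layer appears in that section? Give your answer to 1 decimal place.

10.8°

Two edge vectors: DH-101→DH-102 = (547, -32, 27), DH-101→DH-103 = (-114, -189, 39).
Normal n = (DH-101→DH-102) × (DH-101→DH-103) = (3855, -24411, -107031).
So ∂z/∂x = −n_x/n_z = 0.03602 and ∂z/∂y = −n_y/n_z = −0.22807.
Unit vector along 025° is (sin 25°, cos 25°) = (0.4226, 0.9063).
Slope in that direction = a·(0.4226) + b·(0.9063) = −0.19148.
Apparent dip = arctan|0.19148| = 10.8° (true dip is 13.0°, so apparent ≤ true as expected).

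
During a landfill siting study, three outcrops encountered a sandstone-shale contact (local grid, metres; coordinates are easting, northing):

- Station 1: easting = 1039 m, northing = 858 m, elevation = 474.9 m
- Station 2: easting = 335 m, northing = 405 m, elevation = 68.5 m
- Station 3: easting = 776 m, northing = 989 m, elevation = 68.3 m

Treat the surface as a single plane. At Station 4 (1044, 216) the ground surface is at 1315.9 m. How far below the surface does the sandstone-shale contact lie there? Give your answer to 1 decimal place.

290.6 m

Let the plane be z = a·easting + b·northing + c.
Station 2−Station 1: −704a − 453b = −406.4;  Station 3−Station 1: −263a + 131b = −406.6.
Solving gives a = 1.123320, b = −0.848603.
Then c = 474.9 − a·1039 − b·858 = 35.87.
At (1044, 216): z_contact = 1172.75 − 183.30 + 35.87 = 1025.32 m.
Depth below ground = 1315.9 − 1025.32 = 290.6 m.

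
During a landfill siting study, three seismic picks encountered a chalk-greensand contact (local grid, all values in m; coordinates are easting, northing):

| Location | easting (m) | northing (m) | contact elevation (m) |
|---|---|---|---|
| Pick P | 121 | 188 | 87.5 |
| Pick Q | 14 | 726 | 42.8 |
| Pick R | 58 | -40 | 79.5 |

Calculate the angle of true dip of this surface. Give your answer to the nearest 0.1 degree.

Two edge vectors: Pick P→Pick Q = (-107, 538, -44.7), Pick P→Pick R = (-63, -228, -8).
Normal n = (Pick P→Pick Q) × (Pick P→Pick R) = (-14495.6, 1960.1, 58290).
So ∂z/∂easting = −n_x/n_z = 0.24868 and ∂z/∂northing = −n_y/n_z = −0.03363.
Gradient magnitude |∇z| = √(a² + b²) = √(0.06184 + 0.00113) = 0.25094.
True dip = arctan(0.25094) = 14.1°, dipping toward W (azimuth ≈ 278°).

14.1°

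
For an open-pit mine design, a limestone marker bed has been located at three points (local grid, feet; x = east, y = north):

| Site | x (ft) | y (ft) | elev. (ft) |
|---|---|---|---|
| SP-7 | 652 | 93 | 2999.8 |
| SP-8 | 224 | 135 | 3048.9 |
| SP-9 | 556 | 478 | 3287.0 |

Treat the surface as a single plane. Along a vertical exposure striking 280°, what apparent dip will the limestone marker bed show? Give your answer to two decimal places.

Let the plane be z = a·x + b·y + c.
SP-8−SP-7: −428a + 42b = 49.1;  SP-9−SP-7: −96a + 385b = 287.2.
Solving gives a = −0.04256, b = 0.73536.
Unit vector along 280° is (sin 280°, cos 280°) = (-0.9848, 0.1736).
Slope in that direction = a·(-0.9848) + b·(0.1736) = 0.16961.
Apparent dip = arctan|0.16961| = 9.63° (true dip is 36.4°, so apparent ≤ true as expected).

9.63°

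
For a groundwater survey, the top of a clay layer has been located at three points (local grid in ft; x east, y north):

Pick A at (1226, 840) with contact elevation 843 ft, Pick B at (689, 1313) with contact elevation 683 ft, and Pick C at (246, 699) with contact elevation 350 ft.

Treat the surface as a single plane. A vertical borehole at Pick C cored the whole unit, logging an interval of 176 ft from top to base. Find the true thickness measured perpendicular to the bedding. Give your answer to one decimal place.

Let the plane be z = a·x + b·y + c.
Pick B−Pick A: −537a + 473b = −160;  Pick C−Pick A: −980a − 141b = −493.
Solving gives a = 0.47426, b = 0.20017.
|∇z| = √(a²+b²) = 0.51477, so dip δ = arctan(0.51477) = 27.24°.
True thickness = vertical thickness × cos δ = 176 × cos 27.24° = 156.5 ft.

156.5 ft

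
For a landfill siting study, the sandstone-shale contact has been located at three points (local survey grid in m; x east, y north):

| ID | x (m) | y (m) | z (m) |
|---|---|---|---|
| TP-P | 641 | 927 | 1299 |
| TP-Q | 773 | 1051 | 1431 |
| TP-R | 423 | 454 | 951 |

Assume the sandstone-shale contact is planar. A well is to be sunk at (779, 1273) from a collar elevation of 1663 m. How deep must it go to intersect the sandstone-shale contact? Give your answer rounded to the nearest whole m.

Two edge vectors: TP-P→TP-Q = (132, 124, 132), TP-P→TP-R = (-218, -473, -348).
Normal n = (TP-P→TP-Q) × (TP-P→TP-R) = (19284, 17160, -35404).
So ∂z/∂x = −n_x/n_z = 0.54468 and ∂z/∂y = −n_y/n_z = 0.48469.
Intercept c from TP-P: 1299 − 349.14 − 449.31 = 500.55.
At (779, 1273): z_contact = 424.3 + 617.0 + 500.55 = 1541.9 m.
Depth below ground = 1663 − 1541.9 = 121 m.

121 m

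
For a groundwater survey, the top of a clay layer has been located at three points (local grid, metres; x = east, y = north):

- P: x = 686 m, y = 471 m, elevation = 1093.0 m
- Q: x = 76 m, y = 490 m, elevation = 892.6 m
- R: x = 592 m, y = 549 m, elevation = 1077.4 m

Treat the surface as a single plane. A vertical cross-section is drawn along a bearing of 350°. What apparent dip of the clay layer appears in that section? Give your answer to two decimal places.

Two edge vectors: P→Q = (-610, 19, -200.4), P→R = (-94, 78, -15.6).
Normal n = (P→Q) × (P→R) = (15334.8, 9321.6, -45794).
So ∂z/∂x = −n_x/n_z = 0.33486 and ∂z/∂y = −n_y/n_z = 0.20356.
Unit vector along 350° is (sin 350°, cos 350°) = (-0.1736, 0.9848).
Slope in that direction = a·(-0.1736) + b·(0.9848) = 0.14231.
Apparent dip = arctan|0.14231| = 8.10° (true dip is 21.4°, so apparent ≤ true as expected).

8.10°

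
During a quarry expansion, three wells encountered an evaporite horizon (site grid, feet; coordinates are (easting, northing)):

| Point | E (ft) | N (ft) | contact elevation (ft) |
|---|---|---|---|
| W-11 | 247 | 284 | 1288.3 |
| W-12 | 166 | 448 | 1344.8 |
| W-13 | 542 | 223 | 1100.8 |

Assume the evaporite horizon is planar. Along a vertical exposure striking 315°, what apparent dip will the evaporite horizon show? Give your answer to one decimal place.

25.1°

Two edge vectors: W-11→W-12 = (-81, 164, 56.5), W-11→W-13 = (295, -61, -187.5).
Normal n = (W-11→W-12) × (W-11→W-13) = (-27303.5, 1480, -43439).
So ∂z/∂E = −n_x/n_z = −0.62855 and ∂z/∂N = −n_y/n_z = 0.03407.
Unit vector along 315° is (sin 315°, cos 315°) = (-0.7071, 0.7071).
Slope in that direction = a·(-0.7071) + b·(0.7071) = 0.46854.
Apparent dip = arctan|0.46854| = 25.1° (true dip is 32.2°, so apparent ≤ true as expected).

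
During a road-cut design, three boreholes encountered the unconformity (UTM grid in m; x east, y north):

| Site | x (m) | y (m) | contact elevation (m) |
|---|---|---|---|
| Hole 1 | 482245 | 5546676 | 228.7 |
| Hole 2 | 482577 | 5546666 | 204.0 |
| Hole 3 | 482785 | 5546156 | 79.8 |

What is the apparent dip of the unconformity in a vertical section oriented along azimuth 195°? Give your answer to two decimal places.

10.81°

Let the plane be z = a·x + b·y + c.
Hole 2−Hole 1: 332a − 10b = −24.7;  Hole 3−Hole 1: 540a − 520b = −148.9.
Solving gives a = −0.06790, b = 0.21584.
Unit vector along 195° is (sin 195°, cos 195°) = (-0.2588, -0.9659).
Slope in that direction = a·(-0.2588) + b·(-0.9659) = −0.19091.
Apparent dip = arctan|0.19091| = 10.81° (true dip is 12.7°, so apparent ≤ true as expected).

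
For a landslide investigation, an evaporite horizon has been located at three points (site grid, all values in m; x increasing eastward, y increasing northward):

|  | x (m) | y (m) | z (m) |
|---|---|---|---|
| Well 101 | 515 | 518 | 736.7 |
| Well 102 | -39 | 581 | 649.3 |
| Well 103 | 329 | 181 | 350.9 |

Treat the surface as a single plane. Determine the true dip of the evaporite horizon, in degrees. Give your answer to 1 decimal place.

45.9°

Two edge vectors: Well 101→Well 102 = (-554, 63, -87.4), Well 101→Well 103 = (-186, -337, -385.8).
Normal n = (Well 101→Well 102) × (Well 101→Well 103) = (-53759.2, -197476.8, 198416).
So ∂z/∂x = −n_x/n_z = 0.27094 and ∂z/∂y = −n_y/n_z = 0.99527.
Gradient magnitude |∇z| = √(a² + b²) = √(0.07341 + 0.99056) = 1.03149.
True dip = arctan(1.03149) = 45.9°, dipping toward SSW (azimuth ≈ 195°).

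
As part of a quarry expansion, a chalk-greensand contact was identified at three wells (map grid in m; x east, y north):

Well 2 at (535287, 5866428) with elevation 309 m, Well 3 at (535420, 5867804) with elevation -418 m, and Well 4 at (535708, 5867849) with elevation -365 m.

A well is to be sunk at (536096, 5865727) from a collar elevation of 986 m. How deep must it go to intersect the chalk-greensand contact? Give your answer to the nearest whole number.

Two edge vectors: Well 2→Well 3 = (133, 1376, -727), Well 2→Well 4 = (421, 1421, -674).
Normal n = (Well 2→Well 3) × (Well 2→Well 4) = (105643, -216425, -390303).
So ∂z/∂x = −n_x/n_z = 0.27066920 and ∂z/∂y = −n_y/n_z = −0.55450509.
Intercept c from Well 2: 309 − 144885.70 + 3252964.18 = 3108387.48.
At (536096, 5865727): z_contact = 145104.7 − 3252575.5 + 3108387.48 = 916.7 m.
Depth below ground = 986 − 916.7 = 69 m.

69 m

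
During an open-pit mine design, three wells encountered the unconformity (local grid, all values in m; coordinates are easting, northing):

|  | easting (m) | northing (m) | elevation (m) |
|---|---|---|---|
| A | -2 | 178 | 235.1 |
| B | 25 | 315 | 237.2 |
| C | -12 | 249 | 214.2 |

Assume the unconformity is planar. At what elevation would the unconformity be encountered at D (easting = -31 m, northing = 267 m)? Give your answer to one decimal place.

Two edge vectors: A→B = (27, 137, 2.1), A→C = (-10, 71, -20.9).
Normal n = (A→B) × (A→C) = (-3012.4, 543.3, 3287).
So ∂z/∂easting = −n_x/n_z = 0.91646 and ∂z/∂northing = −n_y/n_z = −0.16529.
Intercept c from A: 235.1 + 1.83 + 29.42 = 266.35.
At (-31, 267): z = −28.4 − 44.1 + 266.35 = 193.8 m.

193.8 m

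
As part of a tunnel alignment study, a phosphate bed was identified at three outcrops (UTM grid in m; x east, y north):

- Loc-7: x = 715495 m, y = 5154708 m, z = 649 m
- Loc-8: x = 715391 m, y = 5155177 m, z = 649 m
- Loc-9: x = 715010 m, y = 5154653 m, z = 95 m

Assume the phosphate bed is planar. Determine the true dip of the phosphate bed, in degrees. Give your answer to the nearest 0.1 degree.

48.8°

Two edge vectors: Loc-7→Loc-8 = (-104, 469, 0), Loc-7→Loc-9 = (-485, -55, -554).
Normal n = (Loc-7→Loc-8) × (Loc-7→Loc-9) = (-259826, -57616, 233185).
So ∂z/∂x = −n_x/n_z = 1.11425 and ∂z/∂y = −n_y/n_z = 0.24708.
Gradient magnitude |∇z| = √(a² + b²) = √(1.24155 + 0.06105) = 1.14131.
True dip = arctan(1.14131) = 48.8°, dipping toward WSW (azimuth ≈ 257°).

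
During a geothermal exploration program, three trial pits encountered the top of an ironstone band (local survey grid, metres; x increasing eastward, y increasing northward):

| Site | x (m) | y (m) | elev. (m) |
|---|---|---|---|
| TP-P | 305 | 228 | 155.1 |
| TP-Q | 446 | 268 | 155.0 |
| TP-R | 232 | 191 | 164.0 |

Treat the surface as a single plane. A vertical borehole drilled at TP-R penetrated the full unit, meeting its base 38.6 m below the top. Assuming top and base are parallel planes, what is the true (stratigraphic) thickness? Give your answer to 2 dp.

33.62 m

Two edge vectors: TP-P→TP-Q = (141, 40, -0.1), TP-P→TP-R = (-73, -37, 8.9).
Normal n = (TP-P→TP-Q) × (TP-P→TP-R) = (352.3, -1247.6, -2297).
So ∂z/∂x = −n_x/n_z = 0.15337 and ∂z/∂y = −n_y/n_z = −0.54314.
|∇z| = √(a²+b²) = 0.56438, so dip δ = arctan(0.56438) = 29.44°.
True thickness = vertical thickness × cos δ = 38.6 × cos 29.44° = 33.62 m.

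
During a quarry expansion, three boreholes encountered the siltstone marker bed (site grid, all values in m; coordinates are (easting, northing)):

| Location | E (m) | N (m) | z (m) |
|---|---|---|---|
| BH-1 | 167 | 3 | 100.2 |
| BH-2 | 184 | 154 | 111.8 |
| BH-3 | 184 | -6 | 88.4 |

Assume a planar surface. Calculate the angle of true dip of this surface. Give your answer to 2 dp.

32.37°

Let the plane be z = a·E + b·N + c.
BH-2−BH-1: 17a + 151b = 11.6;  BH-3−BH-1: 17a − 9b = −11.8.
Solving gives a = −0.61669, b = 0.14625.
Gradient magnitude |∇z| = √(a² + b²) = √(0.38031 + 0.02139) = 0.63380.
True dip = arctan(0.63380) = 32.37°, dipping toward ESE (azimuth ≈ 103°).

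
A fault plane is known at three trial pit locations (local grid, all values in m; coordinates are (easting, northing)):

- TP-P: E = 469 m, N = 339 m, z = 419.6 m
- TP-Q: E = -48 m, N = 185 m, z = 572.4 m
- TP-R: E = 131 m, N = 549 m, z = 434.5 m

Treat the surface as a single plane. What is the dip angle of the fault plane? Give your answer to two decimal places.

Two edge vectors: TP-P→TP-Q = (-517, -154, 152.8), TP-P→TP-R = (-338, 210, 14.9).
Normal n = (TP-P→TP-Q) × (TP-P→TP-R) = (-34382.6, -43943.1, -160622).
So ∂z/∂E = −n_x/n_z = −0.21406 and ∂z/∂N = −n_y/n_z = −0.27358.
Gradient magnitude |∇z| = √(a² + b²) = √(0.04582 + 0.07485) = 0.34737.
True dip = arctan(0.34737) = 19.16°, dipping toward NE (azimuth ≈ 038°).

19.16°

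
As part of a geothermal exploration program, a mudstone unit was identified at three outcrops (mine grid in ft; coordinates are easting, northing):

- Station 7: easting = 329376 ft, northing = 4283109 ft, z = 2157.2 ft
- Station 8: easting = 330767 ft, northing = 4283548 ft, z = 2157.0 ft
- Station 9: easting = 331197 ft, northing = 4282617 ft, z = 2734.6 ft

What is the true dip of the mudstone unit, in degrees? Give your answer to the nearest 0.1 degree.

Let the plane be z = a·easting + b·northing + c.
Station 8−Station 7: 1391a + 439b = −0.2;  Station 9−Station 7: 1821a − 492b = 577.4.
Solving gives a = 0.17077, b = −0.54154.
Gradient magnitude |∇z| = √(a² + b²) = √(0.02916 + 0.29326) = 0.56782.
True dip = arctan(0.56782) = 29.6°, dipping toward NNW (azimuth ≈ 342°).

29.6°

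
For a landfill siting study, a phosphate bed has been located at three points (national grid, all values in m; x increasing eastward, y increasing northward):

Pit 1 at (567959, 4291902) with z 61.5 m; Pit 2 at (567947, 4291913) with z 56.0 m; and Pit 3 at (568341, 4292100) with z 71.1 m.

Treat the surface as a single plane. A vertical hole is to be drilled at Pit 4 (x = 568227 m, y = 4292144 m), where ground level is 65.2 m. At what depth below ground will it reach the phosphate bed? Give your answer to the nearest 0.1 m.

Two edge vectors: Pit 1→Pit 2 = (-12, 11, -5.5), Pit 1→Pit 3 = (382, 198, 9.6).
Normal n = (Pit 1→Pit 2) × (Pit 1→Pit 3) = (1194.6, -1985.8, -6578).
So ∂z/∂x = −n_x/n_z = 0.181605351 and ∂z/∂y = −n_y/n_z = −0.301885071.
Intercept c from Pit 1: 61.5 − 103144.39 + 1295661.14 = 1192578.25.
At (568227, 4292144): z_contact = 103193.06 − 1295734.20 + 1192578.25 = 37.11 m.
Depth below ground = 65.2 − 37.11 = 28.1 m.

28.1 m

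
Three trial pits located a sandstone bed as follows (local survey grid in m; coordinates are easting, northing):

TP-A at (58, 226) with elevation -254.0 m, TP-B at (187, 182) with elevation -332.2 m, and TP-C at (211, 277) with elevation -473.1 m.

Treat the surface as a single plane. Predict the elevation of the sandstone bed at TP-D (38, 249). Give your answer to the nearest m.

-262 m

Two edge vectors: TP-A→TP-B = (129, -44, -78.2), TP-A→TP-C = (153, 51, -219.1).
Normal n = (TP-A→TP-B) × (TP-A→TP-C) = (13628.6, 16299.3, 13311).
So ∂z/∂easting = −n_x/n_z = −1.02386 and ∂z/∂northing = −n_y/n_z = −1.22450.
Intercept c from TP-A: -254 + 59.38 + 276.74 = 82.12.
At (38, 249): z = −38.9 − 304.9 + 82.12 = -261.7 m.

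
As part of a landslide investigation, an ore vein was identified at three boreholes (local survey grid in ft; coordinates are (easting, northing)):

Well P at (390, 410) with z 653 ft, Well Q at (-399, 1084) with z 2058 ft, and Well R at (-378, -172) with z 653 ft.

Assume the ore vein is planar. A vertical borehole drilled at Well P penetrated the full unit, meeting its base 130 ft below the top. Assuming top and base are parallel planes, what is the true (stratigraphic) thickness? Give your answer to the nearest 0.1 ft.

76.1 ft

Let the plane be z = a·E + b·N + c.
Well Q−Well P: −789a + 674b = 1405;  Well R−Well P: −768a − 582b = 0.
Solving gives a = −0.83711, b = 1.10463.
|∇z| = √(a²+b²) = 1.38599, so dip δ = arctan(1.38599) = 54.19°.
True thickness = vertical thickness × cos δ = 130 × cos 54.19° = 76.1 ft.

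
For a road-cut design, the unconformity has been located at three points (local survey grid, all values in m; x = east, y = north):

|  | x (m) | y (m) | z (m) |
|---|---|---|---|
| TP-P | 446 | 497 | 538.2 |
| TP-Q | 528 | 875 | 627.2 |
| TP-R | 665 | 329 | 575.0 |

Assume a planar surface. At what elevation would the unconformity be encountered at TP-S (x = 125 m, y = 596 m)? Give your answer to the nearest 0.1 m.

459.1 m

Two edge vectors: TP-P→TP-Q = (82, 378, 89), TP-P→TP-R = (219, -168, 36.8).
Normal n = (TP-P→TP-Q) × (TP-P→TP-R) = (28862.4, 16473.4, -96558).
So ∂z/∂x = −n_x/n_z = 0.29891 and ∂z/∂y = −n_y/n_z = 0.17061.
Intercept c from TP-P: 538.2 − 133.32 − 84.79 = 320.09.
At (125, 596): z = 37.4 + 101.7 + 320.09 = 459.1 m.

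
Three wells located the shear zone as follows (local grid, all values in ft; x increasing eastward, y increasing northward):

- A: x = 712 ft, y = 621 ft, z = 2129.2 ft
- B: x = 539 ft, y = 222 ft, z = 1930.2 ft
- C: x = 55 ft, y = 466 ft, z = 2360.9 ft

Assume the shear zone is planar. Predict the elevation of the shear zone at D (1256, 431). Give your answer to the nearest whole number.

Let the plane be z = a·x + b·y + c.
B−A: −173a − 399b = −199;  C−A: −657a − 155b = 231.7.
Solving gives a = −0.52392, b = 0.72591.
Then c = 2129.2 − a·712 − b·621 = 2051.44.
At (1256, 431): z = −658.0 + 312.9 + 2051.44 = 1706.3 ft.

1706 ft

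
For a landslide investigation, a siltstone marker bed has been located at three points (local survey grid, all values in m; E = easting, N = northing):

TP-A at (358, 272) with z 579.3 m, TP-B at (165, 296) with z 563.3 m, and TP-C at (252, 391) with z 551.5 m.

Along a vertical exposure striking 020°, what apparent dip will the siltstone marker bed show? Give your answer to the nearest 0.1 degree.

8.4°

Let the plane be z = a·E + b·N + c.
TP-B−TP-A: −193a + 24b = −16;  TP-C−TP-A: −106a + 119b = −27.8.
Solving gives a = 0.06056, b = −0.17967.
Unit vector along 020° is (sin 20°, cos 20°) = (0.3420, 0.9397).
Slope in that direction = a·(0.3420) + b·(0.9397) = −0.14812.
Apparent dip = arctan|0.14812| = 8.4° (true dip is 10.7°, so apparent ≤ true as expected).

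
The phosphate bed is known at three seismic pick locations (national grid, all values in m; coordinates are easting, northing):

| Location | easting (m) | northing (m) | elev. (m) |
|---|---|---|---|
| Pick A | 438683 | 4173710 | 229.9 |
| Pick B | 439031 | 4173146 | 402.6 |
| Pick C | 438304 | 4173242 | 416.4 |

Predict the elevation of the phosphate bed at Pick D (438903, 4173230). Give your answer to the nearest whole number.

Two edge vectors: Pick A→Pick B = (348, -564, 172.7), Pick A→Pick C = (-379, -468, 186.5).
Normal n = (Pick A→Pick B) × (Pick A→Pick C) = (-24362.4, -130355.3, -376620).
So ∂z/∂easting = −n_x/n_z = −0.06468695 and ∂z/∂northing = −n_y/n_z = −0.34611890.
Intercept c from Pick A: 229.9 + 28377.07 + 1444599.91 = 1473206.88.
At (438903, 4173230): z = −28391.3 − 1444433.8 + 1473206.88 = 381.8 m.

382 m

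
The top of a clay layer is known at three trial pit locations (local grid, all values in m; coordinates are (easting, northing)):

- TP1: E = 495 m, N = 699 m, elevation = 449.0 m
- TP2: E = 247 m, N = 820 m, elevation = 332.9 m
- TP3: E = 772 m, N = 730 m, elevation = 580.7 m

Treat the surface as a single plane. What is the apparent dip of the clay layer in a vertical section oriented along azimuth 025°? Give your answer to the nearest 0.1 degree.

11.9°

Two edge vectors: TP1→TP2 = (-248, 121, -116.1), TP1→TP3 = (277, 31, 131.7).
Normal n = (TP1→TP2) × (TP1→TP3) = (19534.8, 501.9, -41205).
So ∂z/∂E = −n_x/n_z = 0.47409 and ∂z/∂N = −n_y/n_z = 0.01218.
Unit vector along 025° is (sin 25°, cos 25°) = (0.4226, 0.9063).
Slope in that direction = a·(0.4226) + b·(0.9063) = 0.21140.
Apparent dip = arctan|0.21140| = 11.9° (true dip is 25.4°, so apparent ≤ true as expected).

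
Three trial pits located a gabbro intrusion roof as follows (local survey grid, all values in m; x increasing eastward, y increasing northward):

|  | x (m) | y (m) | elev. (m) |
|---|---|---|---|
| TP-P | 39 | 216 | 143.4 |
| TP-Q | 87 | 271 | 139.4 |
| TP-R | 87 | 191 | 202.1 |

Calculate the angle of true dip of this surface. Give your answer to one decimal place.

Let the plane be z = a·x + b·y + c.
TP-Q−TP-P: 48a + 55b = −4;  TP-R−TP-P: 48a − 25b = 58.7.
Solving gives a = 0.81471, b = −0.78375.
Gradient magnitude |∇z| = √(a² + b²) = √(0.66376 + 0.61426) = 1.13050.
True dip = arctan(1.13050) = 48.5°, dipping toward NW (azimuth ≈ 314°).

48.5°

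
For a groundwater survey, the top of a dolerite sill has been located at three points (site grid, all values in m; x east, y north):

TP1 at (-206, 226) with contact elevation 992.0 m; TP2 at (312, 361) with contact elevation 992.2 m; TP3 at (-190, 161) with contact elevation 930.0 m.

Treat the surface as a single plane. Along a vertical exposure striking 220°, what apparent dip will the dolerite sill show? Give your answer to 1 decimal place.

28.2°

Two edge vectors: TP1→TP2 = (518, 135, 0.2), TP1→TP3 = (16, -65, -62).
Normal n = (TP1→TP2) × (TP1→TP3) = (-8357, 32119.2, -35830).
So ∂z/∂x = −n_x/n_z = −0.23324 and ∂z/∂y = −n_y/n_z = 0.89643.
Unit vector along 220° is (sin 220°, cos 220°) = (-0.6428, -0.7660).
Slope in that direction = a·(-0.6428) + b·(-0.7660) = −0.53678.
Apparent dip = arctan|0.53678| = 28.2° (true dip is 42.8°, so apparent ≤ true as expected).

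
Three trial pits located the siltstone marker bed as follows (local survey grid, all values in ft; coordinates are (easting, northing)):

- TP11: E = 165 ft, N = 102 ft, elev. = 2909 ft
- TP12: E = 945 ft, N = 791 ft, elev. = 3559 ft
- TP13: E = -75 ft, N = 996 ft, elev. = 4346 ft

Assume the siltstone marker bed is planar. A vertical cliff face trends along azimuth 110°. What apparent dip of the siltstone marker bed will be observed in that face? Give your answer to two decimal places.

43.58°

Two edge vectors: TP11→TP12 = (780, 689, 650), TP11→TP13 = (-240, 894, 1437).
Normal n = (TP11→TP12) × (TP11→TP13) = (408993, -1276860, 862680).
So ∂z/∂E = −n_x/n_z = −0.47410 and ∂z/∂N = −n_y/n_z = 1.48011.
Unit vector along 110° is (sin 110°, cos 110°) = (0.9397, -0.3420).
Slope in that direction = a·(0.9397) + b·(-0.3420) = −0.95173.
Apparent dip = arctan|0.95173| = 43.58° (true dip is 57.2°, so apparent ≤ true as expected).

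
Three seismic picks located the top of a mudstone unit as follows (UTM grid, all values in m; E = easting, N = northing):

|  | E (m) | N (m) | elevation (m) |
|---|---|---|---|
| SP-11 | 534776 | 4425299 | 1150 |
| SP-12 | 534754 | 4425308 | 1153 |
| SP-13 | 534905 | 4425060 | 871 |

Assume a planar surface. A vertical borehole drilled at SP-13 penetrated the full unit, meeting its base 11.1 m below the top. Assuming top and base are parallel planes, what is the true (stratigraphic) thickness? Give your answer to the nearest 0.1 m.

6.2 m

Let the plane be z = a·E + b·N + c.
SP-12−SP-11: −22a + 9b = 3;  SP-13−SP-11: 129a − 239b = −279.
Solving gives a = 0.43788, b = 1.40371.
|∇z| = √(a²+b²) = 1.47042, so dip δ = arctan(1.47042) = 55.78°.
True thickness = vertical thickness × cos δ = 11.1 × cos 55.78° = 6.2 m.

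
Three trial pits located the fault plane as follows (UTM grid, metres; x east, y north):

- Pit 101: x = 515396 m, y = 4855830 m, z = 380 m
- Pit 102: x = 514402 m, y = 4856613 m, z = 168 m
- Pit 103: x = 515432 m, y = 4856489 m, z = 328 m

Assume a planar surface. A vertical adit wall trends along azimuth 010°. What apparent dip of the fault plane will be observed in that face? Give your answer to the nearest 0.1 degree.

Let the plane be z = a·x + b·y + c.
Pit 102−Pit 101: −994a + 783b = −212;  Pit 103−Pit 101: 36a + 659b = −52.
Solving gives a = 0.14489, b = −0.08682.
Unit vector along 010° is (sin 10°, cos 10°) = (0.1736, 0.9848).
Slope in that direction = a·(0.1736) + b·(0.9848) = −0.06034.
Apparent dip = arctan|0.06034| = 3.5° (true dip is 9.6°, so apparent ≤ true as expected).

3.5°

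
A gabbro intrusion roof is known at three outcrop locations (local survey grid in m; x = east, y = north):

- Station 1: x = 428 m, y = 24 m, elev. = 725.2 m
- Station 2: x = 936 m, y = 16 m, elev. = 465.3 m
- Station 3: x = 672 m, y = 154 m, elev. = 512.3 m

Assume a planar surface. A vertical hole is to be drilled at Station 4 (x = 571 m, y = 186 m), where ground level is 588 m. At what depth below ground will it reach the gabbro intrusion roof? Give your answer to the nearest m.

Let the plane be z = a·x + b·y + c.
Station 2−Station 1: 508a − 8b = −259.9;  Station 3−Station 1: 244a + 130b = −212.9.
Solving gives a = −0.52198, b = −0.65798.
Then c = 725.2 − a·428 − b·24 = 964.40.
At (571, 186): z_contact = −298.0 − 122.4 + 964.40 = 544.0 m.
Depth below ground = 588 − 544.0 = 44 m.

44 m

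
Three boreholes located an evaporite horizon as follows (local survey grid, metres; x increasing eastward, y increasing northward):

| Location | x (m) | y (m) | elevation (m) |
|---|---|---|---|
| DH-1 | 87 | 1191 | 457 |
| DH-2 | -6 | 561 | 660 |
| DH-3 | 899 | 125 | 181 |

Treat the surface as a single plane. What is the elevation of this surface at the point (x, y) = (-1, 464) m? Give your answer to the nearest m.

679 m

Let the plane be z = a·x + b·y + c.
DH-2−DH-1: −93a − 630b = 203;  DH-3−DH-1: 812a − 1066b = −276.
Solving gives a = −0.63907, b = −0.22788.
Then c = 457 − a·87 − b·1191 = 784.01.
At (-1, 464): z = 0.6 − 105.7 + 784.01 = 678.9 m.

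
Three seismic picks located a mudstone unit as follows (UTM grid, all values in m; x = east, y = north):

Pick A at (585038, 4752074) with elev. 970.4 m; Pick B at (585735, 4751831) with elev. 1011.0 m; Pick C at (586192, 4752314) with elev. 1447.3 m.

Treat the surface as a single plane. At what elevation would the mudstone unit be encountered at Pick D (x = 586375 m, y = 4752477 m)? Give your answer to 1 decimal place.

Let the plane be z = a·x + b·y + c.
Pick B−Pick A: 697a − 243b = 40.6;  Pick C−Pick A: 1154a + 240b = 476.9.
Solving gives a = 0.280612327, b = 0.637805728.
Then c = 970.4 − a·585038 − b·4752074 = −3194098.49.
At (586375, 4752477): z = 164544.1 + 3031157.1 − 3194098.49 = 1602.6 m.

1602.6 m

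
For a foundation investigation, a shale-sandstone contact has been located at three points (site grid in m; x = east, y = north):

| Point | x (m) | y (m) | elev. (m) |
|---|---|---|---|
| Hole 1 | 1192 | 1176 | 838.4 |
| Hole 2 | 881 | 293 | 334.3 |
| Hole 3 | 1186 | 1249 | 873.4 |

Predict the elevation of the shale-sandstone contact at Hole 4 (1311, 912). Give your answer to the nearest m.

732 m

Two edge vectors: Hole 1→Hole 2 = (-311, -883, -504.1), Hole 1→Hole 3 = (-6, 73, 35).
Normal n = (Hole 1→Hole 2) × (Hole 1→Hole 3) = (5894.3, 13909.6, -28001).
So ∂z/∂x = −n_x/n_z = 0.21050 and ∂z/∂y = −n_y/n_z = 0.49675.
Intercept c from Hole 1: 838.4 − 250.92 − 584.18 = 3.30.
At (1311, 912): z = 276.0 + 453.0 + 3.30 = 732.3 m.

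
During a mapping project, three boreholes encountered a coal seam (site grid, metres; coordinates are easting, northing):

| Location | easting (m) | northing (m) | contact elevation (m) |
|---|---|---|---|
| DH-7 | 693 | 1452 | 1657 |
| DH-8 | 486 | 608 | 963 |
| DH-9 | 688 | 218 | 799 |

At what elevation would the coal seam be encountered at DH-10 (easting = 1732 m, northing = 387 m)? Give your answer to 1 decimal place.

Two edge vectors: DH-7→DH-8 = (-207, -844, -694), DH-7→DH-9 = (-5, -1234, -858).
Normal n = (DH-7→DH-8) × (DH-7→DH-9) = (-132244, -174136, 251218).
So ∂z/∂easting = −n_x/n_z = 0.526411 and ∂z/∂northing = −n_y/n_z = 0.693167.
Intercept c from DH-7: 1657 − 364.80 − 1006.48 = 285.72.
At (1732, 387): z = 911.7 + 268.3 + 285.72 = 1465.7 m.

1465.7 m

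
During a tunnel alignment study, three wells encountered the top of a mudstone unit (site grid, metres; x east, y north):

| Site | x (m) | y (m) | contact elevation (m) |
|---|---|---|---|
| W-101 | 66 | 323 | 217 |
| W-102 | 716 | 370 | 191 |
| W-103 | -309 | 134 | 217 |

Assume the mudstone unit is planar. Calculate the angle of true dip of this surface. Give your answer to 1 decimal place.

Let the plane be z = a·x + b·y + c.
W-102−W-101: 650a + 47b = −26;  W-103−W-101: −375a − 189b = 0.
Solving gives a = −0.04670, b = 0.09266.
Gradient magnitude |∇z| = √(a² + b²) = √(0.00218 + 0.00859) = 0.10376.
True dip = arctan(0.10376) = 5.9°, dipping toward SSE (azimuth ≈ 153°).

5.9°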